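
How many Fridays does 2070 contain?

Jan 1, 2070 is a Wednesday.
From Jan 1, 2070 to Dec 31, 2070 is 365 days inclusive.
365 = 7 × 52 + 1, so there are 52 full weeks plus 1 extra day.
Each full week contributes one Friday: 52 so far.
The 1 extra day is Wednesday — none qualify.
Total: 52 + 0 = 52.

52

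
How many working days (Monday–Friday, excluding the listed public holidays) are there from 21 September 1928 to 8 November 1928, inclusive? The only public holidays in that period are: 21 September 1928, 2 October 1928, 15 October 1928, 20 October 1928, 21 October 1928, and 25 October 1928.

21 September 1928 is a Friday.
The range spans 49 days (inclusive of both endpoints).
49 = 7 × 7, so the span is exactly 7 full weeks.
Each full week contributes 5 weekdays (Mon–Fri): 7 × 5 = 35.
Holidays: 21 September 1928 (Fri); 2 October 1928 (Tue); 15 October 1928 (Mon); 20 October 1928 (Sat); 21 October 1928 (Sun); 25 October 1928 (Thu).
4 of the 6 holidays fall on weekdays; the rest are weekends and were already excluded.
Business days: 35 − 4 = 31.

31 working days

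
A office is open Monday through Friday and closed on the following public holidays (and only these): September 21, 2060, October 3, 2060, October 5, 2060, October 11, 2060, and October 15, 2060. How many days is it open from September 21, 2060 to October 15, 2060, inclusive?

15 business days

September 21, 2060 is a Tuesday.
That's 25 days from start to end, counting both.
25 = 7 × 3 + 4, so there are 3 full weeks plus 4 extra days.
Each full week contributes 5 weekdays (Mon–Fri): 3 × 5 = 15.
The 4 extra days are Tue, Wed, Thu, Fri — 4 of them qualify.
Total: 15 + 4 = 19.
Holidays: September 21, 2060 (Tue); October 3, 2060 (Sun); October 5, 2060 (Tue); October 11, 2060 (Mon); October 15, 2060 (Fri).
4 of the 5 holidays fall on weekdays; the rest are weekends and were already excluded.
Business days: 19 − 4 = 15.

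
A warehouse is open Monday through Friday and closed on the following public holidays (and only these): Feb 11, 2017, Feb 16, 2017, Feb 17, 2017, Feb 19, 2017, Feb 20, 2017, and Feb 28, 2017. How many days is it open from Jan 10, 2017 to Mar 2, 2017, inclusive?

Jan 10, 2017 is a Tuesday.
That's 52 days from start to end, counting both.
52 = 7 × 7 + 3, so there are 7 full weeks plus 3 extra days.
Each full week contributes 5 weekdays (Mon–Fri): 7 × 5 = 35.
The 3 extra days are Tue, Wed, Thu — 3 of them qualify.
Total: 35 + 3 = 38.
Holidays: Feb 11, 2017 (Sat); Feb 16, 2017 (Thu); Feb 17, 2017 (Fri); Feb 19, 2017 (Sun); Feb 20, 2017 (Mon); Feb 28, 2017 (Tue).
4 of the 6 holidays fall on weekdays; the rest are weekends and were already excluded.
Business days: 38 − 4 = 34.

34 working days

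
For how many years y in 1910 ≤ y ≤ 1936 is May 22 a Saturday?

Day of week of May 22 in each year:
1910: Sun, 1911: Mon, 1912: Wed, 1913: Thu, 1914: Fri, 1915: Sat ✓, 1916: Mon, 1917: Tue, 1918: Wed, 1919: Thu, 1920: Sat ✓, 1921: Sun, 1922: Mon, 1923: Tue, 1924: Thu, 1925: Fri, 1926: Sat ✓, 1927: Sun, 1928: Tue, 1929: Wed, 1930: Thu, 1931: Fri, 1932: Sun, 1933: Mon, 1934: Tue, 1935: Wed, 1936: Fri
Saturdays: 1915, 1920, 1926.

3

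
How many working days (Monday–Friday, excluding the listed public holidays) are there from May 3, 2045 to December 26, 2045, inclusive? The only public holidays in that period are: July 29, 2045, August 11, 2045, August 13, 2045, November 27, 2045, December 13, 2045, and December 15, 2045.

May 3, 2045 is a Wednesday.
That's 238 days from start to end, counting both.
238 = 7 × 34, so the span is exactly 34 full weeks.
Each full week contributes 5 weekdays (Mon–Fri): 34 × 5 = 170.
Holidays: July 29, 2045 (Sat); August 11, 2045 (Fri); August 13, 2045 (Sun); November 27, 2045 (Mon); December 13, 2045 (Wed); December 15, 2045 (Fri).
4 of the 6 holidays fall on weekdays; the rest are weekends and were already excluded.
Business days: 170 − 4 = 166.

166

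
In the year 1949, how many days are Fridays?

52

1949-01-01 is a Saturday.
That's 365 days from start to end, counting both.
365 = 7 × 52 + 1, so there are 52 full weeks plus 1 extra day.
Each full week contributes one Friday: 52 so far.
The 1 extra day is Sat — none qualify.
Total: 52 + 0 = 52.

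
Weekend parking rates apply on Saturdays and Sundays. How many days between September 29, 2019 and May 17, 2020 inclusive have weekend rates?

67

September 29, 2019 is a Sunday.
That's 232 days from start to end, counting both.
232 = 7 × 33 + 1, so there are 33 full weeks plus 1 extra day.
Each full week contributes 2 weekend days (Sat, Sun): 33 × 2 = 66.
The 1 extra day is Sunday — 1 of them qualifies.
Total: 66 + 1 = 67.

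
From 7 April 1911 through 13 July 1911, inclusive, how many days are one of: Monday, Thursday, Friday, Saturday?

56

7 April 1911 is a Friday.
That's 98 days from start to end, counting both.
98 = 7 × 14, so the span is exactly 14 full weeks.
Each full week contributes 4 days from the set (Mon, Thu, Fri, Sat): 14 × 4 = 56.
Total: 56.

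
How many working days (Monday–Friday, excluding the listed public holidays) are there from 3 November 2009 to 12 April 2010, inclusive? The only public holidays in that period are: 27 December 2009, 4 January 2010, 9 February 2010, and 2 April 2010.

3 November 2009 is a Tuesday.
That's 161 days from start to end, counting both.
161 = 7 × 23, so the span is exactly 23 full weeks.
Each full week contributes 5 weekdays (Mon–Fri): 23 × 5 = 115.
Total: 115.
Holidays: 27 December 2009 (Sun); 4 January 2010 (Mon); 9 February 2010 (Tue); 2 April 2010 (Fri).
3 of the 4 holidays fall on weekdays; the rest are weekends and were already excluded.
Business days: 115 − 3 = 112.

112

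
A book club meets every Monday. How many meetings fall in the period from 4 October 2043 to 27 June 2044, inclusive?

39 Mondays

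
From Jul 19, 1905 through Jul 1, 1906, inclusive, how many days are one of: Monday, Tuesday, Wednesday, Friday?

198

Jul 19, 1905 is a Wednesday.
From Jul 19, 1905 to Jul 1, 1906 is 348 days inclusive.
348 = 7 × 49 + 5, so there are 49 full weeks plus 5 extra days.
Each full week contributes 4 days from the set (Mon, Tue, Wed, Fri): 49 × 4 = 196.
The 5 extra days are Wed, Thu, Fri, Sat, Sun — 2 of them qualify.
Total: 196 + 2 = 198.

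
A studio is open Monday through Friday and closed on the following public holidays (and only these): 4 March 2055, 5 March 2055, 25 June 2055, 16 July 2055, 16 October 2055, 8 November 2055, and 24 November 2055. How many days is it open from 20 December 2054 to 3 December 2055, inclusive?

20 December 2054 is a Sunday.
The range spans 349 days (inclusive of both endpoints).
349 = 7 × 49 + 6, so there are 49 full weeks plus 6 extra days.
Each full week contributes 5 weekdays (Mon–Fri): 49 × 5 = 245.
The 6 extra days are Sunday, Monday, Tuesday, Wednesday, Thursday, Friday — 5 of them qualify.
Total: 245 + 5 = 250.
Holidays: 4 March 2055 (Thu); 5 March 2055 (Fri); 25 June 2055 (Fri); 16 July 2055 (Fri); 16 October 2055 (Sat); 8 November 2055 (Mon); 24 November 2055 (Wed).
6 of the 7 holidays fall on weekdays; the rest are weekends and were already excluded.
Business days: 250 − 6 = 244.

244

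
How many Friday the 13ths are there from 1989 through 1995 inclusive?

Friday-the-13ths by year:
1989: Jan, Oct
1990: Apr, Jul
1991: Sep, Dec
1992: Mar, Nov
1993: Aug
1994: May
1995: Jan, Oct

12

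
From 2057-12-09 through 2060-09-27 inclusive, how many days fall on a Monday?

2057-12-09 is a Sunday.
That's 1024 days from start to end, counting both.
1024 = 7 × 146 + 2, so there are 146 full weeks plus 2 extra days.
Each full week contributes one Monday: 146 so far.
The 2 extra days are Sun, Mon — 1 of them qualifies.
Total: 146 + 1 = 147.

147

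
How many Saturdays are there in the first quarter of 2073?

2073-01-01 is a Sunday.
From 2073-01-01 to 2073-03-31 is 90 days inclusive.
90 = 7 × 12 + 6, so there are 12 full weeks plus 6 extra days.
Each full week contributes one Saturday: 12 so far.
The 6 extra days are Sunday, Monday, Tuesday, Wednesday, Thursday, Friday — none qualify.
Total: 12 + 0 = 12.

12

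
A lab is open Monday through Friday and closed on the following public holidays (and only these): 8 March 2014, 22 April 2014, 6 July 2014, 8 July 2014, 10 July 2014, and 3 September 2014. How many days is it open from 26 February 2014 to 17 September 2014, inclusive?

142

26 February 2014 is a Wednesday.
That's 204 days from start to end, counting both.
204 = 7 × 29 + 1, so there are 29 full weeks plus 1 extra day.
Each full week contributes 5 weekdays (Mon–Fri): 29 × 5 = 145.
The 1 extra day is Wed — 1 of them qualifies.
Total: 145 + 1 = 146.
Holidays: 8 March 2014 (Sat); 22 April 2014 (Tue); 6 July 2014 (Sun); 8 July 2014 (Tue); 10 July 2014 (Thu); 3 September 2014 (Wed).
4 of the 6 holidays fall on weekdays; the rest are weekends and were already excluded.
Business days: 146 − 4 = 142.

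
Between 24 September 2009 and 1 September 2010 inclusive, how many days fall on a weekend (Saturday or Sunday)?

98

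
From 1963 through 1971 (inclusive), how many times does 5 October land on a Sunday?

1

Day of week of October 5 in each year:
1963: Sat, 1964: Mon, 1965: Tue, 1966: Wed, 1967: Thu, 1968: Sat, 1969: Sun ✓, 1970: Mon, 1971: Tue
Sundays: 1969.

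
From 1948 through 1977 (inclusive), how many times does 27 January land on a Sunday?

4

Day of week of January 27 in each year:
1948: Tue, 1949: Thu, 1950: Fri, 1951: Sat, 1952: Sun ✓, 1953: Tue, 1954: Wed, 1955: Thu, 1956: Fri, 1957: Sun ✓, 1958: Mon, 1959: Tue, 1960: Wed, 1961: Fri, 1962: Sat, 1963: Sun ✓, 1964: Mon, 1965: Wed, 1966: Thu, 1967: Fri, 1968: Sat, 1969: Mon, 1970: Tue, 1971: Wed, 1972: Thu, 1973: Sat, 1974: Sun ✓, 1975: Mon, 1976: Tue, 1977: Thu
Sundays: 1952, 1957, 1963, 1974.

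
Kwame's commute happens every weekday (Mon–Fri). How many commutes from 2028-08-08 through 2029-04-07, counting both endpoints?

174

2028-08-08 is a Tuesday.
The range spans 243 days (inclusive of both endpoints).
243 = 7 × 34 + 5, so there are 34 full weeks plus 5 extra days.
Each full week contributes 5 weekdays (Mon–Fri): 34 × 5 = 170.
The 5 extra days are Tuesday, Wednesday, Thursday, Friday, Saturday — 4 of them qualify.
Total: 170 + 4 = 174.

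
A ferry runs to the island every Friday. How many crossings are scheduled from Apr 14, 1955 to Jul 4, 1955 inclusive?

12

Apr 14, 1955 is a Thursday.
That's 82 days from start to end, counting both.
82 = 7 × 11 + 5, so there are 11 full weeks plus 5 extra days.
Each full week contributes one Friday: 11 so far.
The 5 extra days are Thursday, Friday, Saturday, Sunday, Monday — 1 of them qualifies.
Total: 11 + 1 = 12.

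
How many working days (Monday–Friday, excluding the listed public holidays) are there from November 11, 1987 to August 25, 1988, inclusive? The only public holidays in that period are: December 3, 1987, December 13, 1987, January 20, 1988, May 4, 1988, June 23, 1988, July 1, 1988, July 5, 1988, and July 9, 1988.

November 11, 1987 is a Wednesday.
From November 11, 1987 to August 25, 1988 is 289 days inclusive.
289 = 7 × 41 + 2, so there are 41 full weeks plus 2 extra days.
Each full week contributes 5 weekdays (Mon–Fri): 41 × 5 = 205.
The 2 extra days are Wednesday, Thursday — 2 of them qualify.
Total: 205 + 2 = 207.
Holidays: December 3, 1987 (Thu); December 13, 1987 (Sun); January 20, 1988 (Wed); May 4, 1988 (Wed); June 23, 1988 (Thu); July 1, 1988 (Fri); July 5, 1988 (Tue); July 9, 1988 (Sat).
6 of the 8 holidays fall on weekdays; the rest are weekends and were already excluded.
Business days: 207 − 6 = 201.

201 working days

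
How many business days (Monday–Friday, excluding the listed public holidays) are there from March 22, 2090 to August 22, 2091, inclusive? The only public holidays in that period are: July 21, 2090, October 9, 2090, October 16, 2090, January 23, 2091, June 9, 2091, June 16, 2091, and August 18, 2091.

March 22, 2090 is a Wednesday.
That's 519 days from start to end, counting both.
519 = 7 × 74 + 1, so there are 74 full weeks plus 1 extra day.
Each full week contributes 5 weekdays (Mon–Fri): 74 × 5 = 370.
The 1 extra day is Wednesday — 1 of them qualifies.
Total: 370 + 1 = 371.
Holidays: July 21, 2090 (Fri); October 9, 2090 (Mon); October 16, 2090 (Mon); January 23, 2091 (Tue); June 9, 2091 (Sat); June 16, 2091 (Sat); August 18, 2091 (Sat).
4 of the 7 holidays fall on weekdays; the rest are weekends and were already excluded.
Business days: 371 − 4 = 367.

367 business days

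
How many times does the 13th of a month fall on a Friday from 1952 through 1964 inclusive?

Friday-the-13ths by year:
1952: Jun
1953: Feb, Mar, Nov
1954: Aug
1955: May
1956: Jan, Apr, Jul
1957: Sep, Dec
1958: Jun
1959: Feb, Mar, Nov
1960: May
1961: Jan, Oct
1962: Apr, Jul
1963: Sep, Dec
1964: Mar, Nov

24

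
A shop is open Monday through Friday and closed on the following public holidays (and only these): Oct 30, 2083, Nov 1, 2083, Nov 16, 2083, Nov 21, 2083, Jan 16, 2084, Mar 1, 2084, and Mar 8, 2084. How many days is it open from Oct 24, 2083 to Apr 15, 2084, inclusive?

121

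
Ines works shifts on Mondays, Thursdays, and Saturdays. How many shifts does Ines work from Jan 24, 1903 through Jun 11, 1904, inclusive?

217

Jan 24, 1903 is a Saturday.
That's 505 days from start to end, counting both.
505 = 7 × 72 + 1, so there are 72 full weeks plus 1 extra day.
Each full week contributes 3 days from the set (Mon, Thu, Sat): 72 × 3 = 216.
The 1 extra day is Sat — 1 of them qualifies.
Total: 216 + 1 = 217.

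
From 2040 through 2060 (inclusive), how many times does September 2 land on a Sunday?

3

Day of week of September 2 in each year:
2040: Sun ✓, 2041: Mon, 2042: Tue, 2043: Wed, 2044: Fri, 2045: Sat, 2046: Sun ✓, 2047: Mon, 2048: Wed, 2049: Thu, 2050: Fri, 2051: Sat, 2052: Mon, 2053: Tue, 2054: Wed, 2055: Thu, 2056: Sat, 2057: Sun ✓, 2058: Mon, 2059: Tue, 2060: Thu
Sundays: 2040, 2046, 2057.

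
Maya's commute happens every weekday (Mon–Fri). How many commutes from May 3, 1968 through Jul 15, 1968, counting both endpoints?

52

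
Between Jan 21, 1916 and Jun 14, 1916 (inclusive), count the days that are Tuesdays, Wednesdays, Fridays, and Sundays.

84

Jan 21, 1916 is a Friday.
From Jan 21, 1916 to Jun 14, 1916 is 146 days inclusive.
146 = 7 × 20 + 6, so there are 20 full weeks plus 6 extra days.
Each full week contributes 4 days from the set (Tue, Wed, Fri, Sun): 20 × 4 = 80.
The 6 extra days are Friday, Saturday, Sunday, Monday, Tuesday, Wednesday — 4 of them qualify.
Total: 80 + 4 = 84.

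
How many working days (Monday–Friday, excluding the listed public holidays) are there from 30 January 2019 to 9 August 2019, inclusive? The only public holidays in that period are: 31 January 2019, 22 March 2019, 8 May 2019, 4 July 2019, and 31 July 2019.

30 January 2019 is a Wednesday.
That's 192 days from start to end, counting both.
192 = 7 × 27 + 3, so there are 27 full weeks plus 3 extra days.
Each full week contributes 5 weekdays (Mon–Fri): 27 × 5 = 135.
The 3 extra days are Wednesday, Thursday, Friday — 3 of them qualify.
Total: 135 + 3 = 138.
Holidays: 31 January 2019 (Thu); 22 March 2019 (Fri); 8 May 2019 (Wed); 4 July 2019 (Thu); 31 July 2019 (Wed).
All 5 holidays fall on weekdays, so subtract 5.
Business days: 138 − 5 = 133.

133 working days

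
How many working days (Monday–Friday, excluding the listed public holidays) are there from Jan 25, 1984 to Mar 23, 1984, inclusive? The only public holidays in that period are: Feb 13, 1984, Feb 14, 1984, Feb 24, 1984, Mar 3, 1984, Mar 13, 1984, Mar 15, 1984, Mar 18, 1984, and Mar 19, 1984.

Jan 25, 1984 is a Wednesday.
That's 59 days from start to end, counting both.
59 = 7 × 8 + 3, so there are 8 full weeks plus 3 extra days.
Each full week contributes 5 weekdays (Mon–Fri): 8 × 5 = 40.
The 3 extra days are Wednesday, Thursday, Friday — 3 of them qualify.
Total: 40 + 3 = 43.
Holidays: Feb 13, 1984 (Mon); Feb 14, 1984 (Tue); Feb 24, 1984 (Fri); Mar 3, 1984 (Sat); Mar 13, 1984 (Tue); Mar 15, 1984 (Thu); Mar 18, 1984 (Sun); Mar 19, 1984 (Mon).
6 of the 8 holidays fall on weekdays; the rest are weekends and were already excluded.
Business days: 43 − 6 = 37.

37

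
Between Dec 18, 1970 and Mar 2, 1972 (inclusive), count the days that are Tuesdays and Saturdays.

126

Dec 18, 1970 is a Friday.
From Dec 18, 1970 to Mar 2, 1972 is 441 days inclusive.
441 = 7 × 63, so the span is exactly 63 full weeks.
Each full week contributes 2 days from the set (Tue, Sat): 63 × 2 = 126.
Total: 126.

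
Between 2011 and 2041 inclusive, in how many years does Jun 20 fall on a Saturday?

4

Day of week of June 20 in each year:
2011: Mon, 2012: Wed, 2013: Thu, 2014: Fri, 2015: Sat ✓, 2016: Mon, 2017: Tue, 2018: Wed, 2019: Thu, 2020: Sat ✓, 2021: Sun, 2022: Mon, 2023: Tue, 2024: Thu, 2025: Fri, 2026: Sat ✓, 2027: Sun, 2028: Tue, 2029: Wed, 2030: Thu, 2031: Fri, 2032: Sun, 2033: Mon, 2034: Tue, 2035: Wed, 2036: Fri, 2037: Sat ✓, 2038: Sun, 2039: Mon, 2040: Wed, 2041: Thu
Saturdays: 2015, 2020, 2026, 2037.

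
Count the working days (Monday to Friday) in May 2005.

22

2005-05-01 is a Sunday.
That's 31 days from start to end, counting both.
31 = 7 × 4 + 3, so there are 4 full weeks plus 3 extra days.
Each full week contributes 5 weekdays (Mon–Fri): 4 × 5 = 20.
The 3 extra days are Sunday, Monday, Tuesday — 2 of them qualify.
Total: 20 + 2 = 22.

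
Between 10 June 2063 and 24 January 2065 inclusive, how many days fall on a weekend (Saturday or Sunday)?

10 June 2063 is a Sunday.
From 10 June 2063 to 24 January 2065 is 595 days inclusive.
595 = 7 × 85, so the span is exactly 85 full weeks.
Each full week contributes 2 weekend days (Sat, Sun): 85 × 2 = 170.

170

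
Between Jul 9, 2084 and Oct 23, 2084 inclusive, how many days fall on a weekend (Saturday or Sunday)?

Jul 9, 2084 is a Sunday.
From Jul 9, 2084 to Oct 23, 2084 is 107 days inclusive.
107 = 7 × 15 + 2, so there are 15 full weeks plus 2 extra days.
Each full week contributes 2 weekend days (Sat, Sun): 15 × 2 = 30.
The 2 extra days are Sun, Mon — 1 of them qualifies.
Total: 30 + 1 = 31.

31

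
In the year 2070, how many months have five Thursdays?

A month has five Thursdays exactly when Thursday falls within its first (length − 28) days.
Jan: 31 days, starts Wed → 5 of Wed, Thu, Fri ✓
Feb: 28 days, starts Sat → 5 of (none)
Mar: 31 days, starts Sat → 5 of Sat, Sun, Mon
Apr: 30 days, starts Tue → 5 of Tue, Wed
May: 31 days, starts Thu → 5 of Thu, Fri, Sat ✓
Jun: 30 days, starts Sun → 5 of Sun, Mon
Jul: 31 days, starts Tue → 5 of Tue, Wed, Thu ✓
Aug: 31 days, starts Fri → 5 of Fri, Sat, Sun
Sep: 30 days, starts Mon → 5 of Mon, Tue
Oct: 31 days, starts Wed → 5 of Wed, Thu, Fri ✓
Nov: 30 days, starts Sat → 5 of Sat, Sun
Dec: 31 days, starts Mon → 5 of Mon, Tue, Wed
Months with five Thursdays: Jan, May, Jul, Oct.

4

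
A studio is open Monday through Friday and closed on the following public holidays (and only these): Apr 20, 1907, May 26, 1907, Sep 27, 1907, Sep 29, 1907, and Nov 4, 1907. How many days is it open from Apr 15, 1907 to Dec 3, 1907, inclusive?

165 working days

Apr 15, 1907 is a Monday.
From Apr 15, 1907 to Dec 3, 1907 is 233 days inclusive.
233 = 7 × 33 + 2, so there are 33 full weeks plus 2 extra days.
Each full week contributes 5 weekdays (Mon–Fri): 33 × 5 = 165.
The 2 extra days are Mon, Tue — 2 of them qualify.
Total: 165 + 2 = 167.
Holidays: Apr 20, 1907 (Sat); May 26, 1907 (Sun); Sep 27, 1907 (Fri); Sep 29, 1907 (Sun); Nov 4, 1907 (Mon).
2 of the 5 holidays fall on weekdays; the rest are weekends and were already excluded.
Business days: 167 − 2 = 165.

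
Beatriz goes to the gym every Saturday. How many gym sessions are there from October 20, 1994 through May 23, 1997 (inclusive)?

135

October 20, 1994 is a Thursday.
From October 20, 1994 to May 23, 1997 is 947 days inclusive.
947 = 7 × 135 + 2, so there are 135 full weeks plus 2 extra days.
Each full week contributes one Saturday: 135 so far.
The 2 extra days are Thursday, Friday — none qualify.
Total: 135 + 0 = 135.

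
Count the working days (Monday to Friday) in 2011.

260 weekdays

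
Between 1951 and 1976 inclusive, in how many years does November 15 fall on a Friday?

Day of week of November 15 in each year:
1951: Thu, 1952: Sat, 1953: Sun, 1954: Mon, 1955: Tue, 1956: Thu, 1957: Fri ✓, 1958: Sat, 1959: Sun, 1960: Tue, 1961: Wed, 1962: Thu, 1963: Fri ✓, 1964: Sun, 1965: Mon, 1966: Tue, 1967: Wed, 1968: Fri ✓, 1969: Sat, 1970: Sun, 1971: Mon, 1972: Wed, 1973: Thu, 1974: Fri ✓, 1975: Sat, 1976: Mon
Fridays: 1957, 1963, 1968, 1974.

4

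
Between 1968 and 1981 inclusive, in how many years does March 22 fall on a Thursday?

Day of week of March 22 in each year:
1968: Fri, 1969: Sat, 1970: Sun, 1971: Mon, 1972: Wed, 1973: Thu ✓, 1974: Fri, 1975: Sat, 1976: Mon, 1977: Tue, 1978: Wed, 1979: Thu ✓, 1980: Sat, 1981: Sun
Thursdays: 1973, 1979.

2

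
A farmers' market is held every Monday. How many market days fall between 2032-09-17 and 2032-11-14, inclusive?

2032-09-17 is a Friday.
That's 59 days from start to end, counting both.
59 = 7 × 8 + 3, so there are 8 full weeks plus 3 extra days.
Each full week contributes one Monday: 8 so far.
The 3 extra days are Friday, Saturday, Sunday — none qualify.
Total: 8 + 0 = 8.

8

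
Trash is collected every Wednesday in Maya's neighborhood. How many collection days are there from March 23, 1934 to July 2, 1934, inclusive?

March 23, 1934 is a Friday.
The range spans 102 days (inclusive of both endpoints).
102 = 7 × 14 + 4, so there are 14 full weeks plus 4 extra days.
Each full week contributes one Wednesday: 14 so far.
The 4 extra days are Fri, Sat, Sun, Mon — none qualify.
Total: 14 + 0 = 14.

14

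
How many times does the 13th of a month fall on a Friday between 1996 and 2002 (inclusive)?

12

Friday-the-13ths by year:
1996: Sep, Dec
1997: Jun
1998: Feb, Mar, Nov
1999: Aug
2000: Oct
2001: Apr, Jul
2002: Sep, Dec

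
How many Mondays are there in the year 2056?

52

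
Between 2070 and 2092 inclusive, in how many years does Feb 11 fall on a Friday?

3

Day of week of February 11 in each year:
2070: Tue, 2071: Wed, 2072: Thu, 2073: Sat, 2074: Sun, 2075: Mon, 2076: Tue, 2077: Thu, 2078: Fri ✓, 2079: Sat, 2080: Sun, 2081: Tue, 2082: Wed, 2083: Thu, 2084: Fri ✓, 2085: Sun, 2086: Mon, 2087: Tue, 2088: Wed, 2089: Fri ✓, 2090: Sat, 2091: Sun, 2092: Mon
Fridays: 2078, 2084, 2089.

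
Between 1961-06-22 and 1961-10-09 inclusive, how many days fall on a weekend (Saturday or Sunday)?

1961-06-22 is a Thursday.
That's 110 days from start to end, counting both.
110 = 7 × 15 + 5, so there are 15 full weeks plus 5 extra days.
Each full week contributes 2 weekend days (Sat, Sun): 15 × 2 = 30.
The 5 extra days are Thu, Fri, Sat, Sun, Mon — 2 of them qualify.
Total: 30 + 2 = 32.

32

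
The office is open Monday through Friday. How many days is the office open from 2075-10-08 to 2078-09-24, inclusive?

2075-10-08 is a Tuesday.
The range spans 1083 days (inclusive of both endpoints).
1083 = 7 × 154 + 5, so there are 154 full weeks plus 5 extra days.
Each full week contributes 5 weekdays (Mon–Fri): 154 × 5 = 770.
The 5 extra days are Tue, Wed, Thu, Fri, Sat — 4 of them qualify.
Total: 770 + 4 = 774.

774 weekdays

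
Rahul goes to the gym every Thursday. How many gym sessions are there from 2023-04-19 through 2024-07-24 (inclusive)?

2023-04-19 is a Wednesday.
From 2023-04-19 to 2024-07-24 is 463 days inclusive.
463 = 7 × 66 + 1, so there are 66 full weeks plus 1 extra day.
Each full week contributes one Thursday: 66 so far.
The 1 extra day is Wed — none qualify.
Total: 66 + 0 = 66.

66 Thursdays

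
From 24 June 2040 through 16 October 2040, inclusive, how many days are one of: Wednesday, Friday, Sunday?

49

24 June 2040 is a Sunday.
That's 115 days from start to end, counting both.
115 = 7 × 16 + 3, so there are 16 full weeks plus 3 extra days.
Each full week contributes 3 days from the set (Wed, Fri, Sun): 16 × 3 = 48.
The 3 extra days are Sunday, Monday, Tuesday — 1 of them qualifies.
Total: 48 + 1 = 49.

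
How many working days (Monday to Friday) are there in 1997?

261 weekdays

Jan 1, 1997 is a Wednesday.
That's 365 days from start to end, counting both.
365 = 7 × 52 + 1, so there are 52 full weeks plus 1 extra day.
Each full week contributes 5 weekdays (Mon–Fri): 52 × 5 = 260.
The 1 extra day is Wed — 1 of them qualifies.
Total: 260 + 1 = 261.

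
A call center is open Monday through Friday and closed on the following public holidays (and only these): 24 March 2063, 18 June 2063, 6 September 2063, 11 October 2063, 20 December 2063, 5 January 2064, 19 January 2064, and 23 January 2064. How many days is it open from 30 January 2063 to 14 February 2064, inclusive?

268 working days

30 January 2063 is a Tuesday.
From 30 January 2063 to 14 February 2064 is 381 days inclusive.
381 = 7 × 54 + 3, so there are 54 full weeks plus 3 extra days.
Each full week contributes 5 weekdays (Mon–Fri): 54 × 5 = 270.
The 3 extra days are Tue, Wed, Thu — 3 of them qualify.
Total: 270 + 3 = 273.
Holidays: 24 March 2063 (Sat); 18 June 2063 (Mon); 6 September 2063 (Thu); 11 October 2063 (Thu); 20 December 2063 (Thu); 5 January 2064 (Sat); 19 January 2064 (Sat); 23 January 2064 (Wed).
5 of the 8 holidays fall on weekdays; the rest are weekends and were already excluded.
Business days: 273 − 5 = 268.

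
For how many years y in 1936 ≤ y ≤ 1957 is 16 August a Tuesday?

3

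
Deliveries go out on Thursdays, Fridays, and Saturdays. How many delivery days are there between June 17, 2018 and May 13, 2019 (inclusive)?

June 17, 2018 is a Sunday.
The range spans 331 days (inclusive of both endpoints).
331 = 7 × 47 + 2, so there are 47 full weeks plus 2 extra days.
Each full week contributes 3 days from the set (Thu, Fri, Sat): 47 × 3 = 141.
The 2 extra days are Sun, Mon — none qualify.
Total: 141 + 0 = 141.

141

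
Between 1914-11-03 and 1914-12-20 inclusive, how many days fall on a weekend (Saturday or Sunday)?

14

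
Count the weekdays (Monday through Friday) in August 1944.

August 1, 1944 is a Tuesday.
From August 1, 1944 to August 31, 1944 is 31 days inclusive.
31 = 7 × 4 + 3, so there are 4 full weeks plus 3 extra days.
Each full week contributes 5 weekdays (Mon–Fri): 4 × 5 = 20.
The 3 extra days are Tuesday, Wednesday, Thursday — 3 of them qualify.
Total: 20 + 3 = 23.

23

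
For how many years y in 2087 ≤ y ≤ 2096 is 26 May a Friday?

1

Day of week of May 26 in each year:
2087: Mon, 2088: Wed, 2089: Thu, 2090: Fri ✓, 2091: Sat, 2092: Mon, 2093: Tue, 2094: Wed, 2095: Thu, 2096: Sat
Fridays: 2090.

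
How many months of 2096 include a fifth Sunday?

5

A month has five Sundays exactly when Sunday falls within its first (length − 28) days.
Jan: 31 days, starts Sun → 5 of Sun, Mon, Tue ✓
Feb: 29 days, starts Wed → 5 of Wed
Mar: 31 days, starts Thu → 5 of Thu, Fri, Sat
Apr: 30 days, starts Sun → 5 of Sun, Mon ✓
May: 31 days, starts Tue → 5 of Tue, Wed, Thu
Jun: 30 days, starts Fri → 5 of Fri, Sat
Jul: 31 days, starts Sun → 5 of Sun, Mon, Tue ✓
Aug: 31 days, starts Wed → 5 of Wed, Thu, Fri
Sep: 30 days, starts Sat → 5 of Sat, Sun ✓
Oct: 31 days, starts Mon → 5 of Mon, Tue, Wed
Nov: 30 days, starts Thu → 5 of Thu, Fri
Dec: 31 days, starts Sat → 5 of Sat, Sun, Mon ✓
Months with five Sundays: Jan, Apr, Jul, Sep, Dec.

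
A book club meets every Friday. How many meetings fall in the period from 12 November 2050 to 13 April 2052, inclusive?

74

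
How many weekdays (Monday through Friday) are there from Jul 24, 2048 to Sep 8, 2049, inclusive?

294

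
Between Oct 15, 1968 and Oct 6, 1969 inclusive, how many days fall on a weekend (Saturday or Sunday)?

Oct 15, 1968 is a Tuesday.
From Oct 15, 1968 to Oct 6, 1969 is 357 days inclusive.
357 = 7 × 51, so the span is exactly 51 full weeks.
Each full week contributes 2 weekend days (Sat, Sun): 51 × 2 = 102.

102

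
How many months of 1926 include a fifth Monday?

4

A month has five Mondays exactly when Monday falls within its first (length − 28) days.
Jan: 31 days, starts Fri → 5 of Fri, Sat, Sun
Feb: 28 days, starts Mon → 5 of (none)
Mar: 31 days, starts Mon → 5 of Mon, Tue, Wed ✓
Apr: 30 days, starts Thu → 5 of Thu, Fri
May: 31 days, starts Sat → 5 of Sat, Sun, Mon ✓
Jun: 30 days, starts Tue → 5 of Tue, Wed
Jul: 31 days, starts Thu → 5 of Thu, Fri, Sat
Aug: 31 days, starts Sun → 5 of Sun, Mon, Tue ✓
Sep: 30 days, starts Wed → 5 of Wed, Thu
Oct: 31 days, starts Fri → 5 of Fri, Sat, Sun
Nov: 30 days, starts Mon → 5 of Mon, Tue ✓
Dec: 31 days, starts Wed → 5 of Wed, Thu, Fri
Months with five Mondays: Mar, May, Aug, Nov.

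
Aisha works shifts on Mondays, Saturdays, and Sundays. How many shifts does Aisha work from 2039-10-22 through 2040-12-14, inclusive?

180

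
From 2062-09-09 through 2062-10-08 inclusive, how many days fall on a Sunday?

2062-09-09 is a Saturday.
The range spans 30 days (inclusive of both endpoints).
30 = 7 × 4 + 2, so there are 4 full weeks plus 2 extra days.
Each full week contributes one Sunday: 4 so far.
The 2 extra days are Saturday, Sunday — 1 of them qualifies.
Total: 4 + 1 = 5.

5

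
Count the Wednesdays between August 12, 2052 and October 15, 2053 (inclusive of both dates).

62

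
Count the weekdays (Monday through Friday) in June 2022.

22 weekdays

1 June 2022 is a Wednesday.
The range spans 30 days (inclusive of both endpoints).
30 = 7 × 4 + 2, so there are 4 full weeks plus 2 extra days.
Each full week contributes 5 weekdays (Mon–Fri): 4 × 5 = 20.
The 2 extra days are Wed, Thu — 2 of them qualify.
Total: 20 + 2 = 22.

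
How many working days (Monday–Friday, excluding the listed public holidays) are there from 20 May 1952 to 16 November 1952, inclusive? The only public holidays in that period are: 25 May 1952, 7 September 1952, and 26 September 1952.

128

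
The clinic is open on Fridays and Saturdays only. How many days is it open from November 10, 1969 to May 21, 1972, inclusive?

November 10, 1969 is a Monday.
The range spans 924 days (inclusive of both endpoints).
924 = 7 × 132, so the span is exactly 132 full weeks.
Each full week contributes 2 days from the set (Fri, Sat): 132 × 2 = 264.
Total: 264.

264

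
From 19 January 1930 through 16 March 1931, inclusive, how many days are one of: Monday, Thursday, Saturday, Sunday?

242

19 January 1930 is a Sunday.
That's 422 days from start to end, counting both.
422 = 7 × 60 + 2, so there are 60 full weeks plus 2 extra days.
Each full week contributes 4 days from the set (Mon, Thu, Sat, Sun): 60 × 4 = 240.
The 2 extra days are Sun, Mon — 2 of them qualify.
Total: 240 + 2 = 242.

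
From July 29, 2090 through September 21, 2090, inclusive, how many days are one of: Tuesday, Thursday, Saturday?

July 29, 2090 is a Saturday.
That's 55 days from start to end, counting both.
55 = 7 × 7 + 6, so there are 7 full weeks plus 6 extra days.
Each full week contributes 3 days from the set (Tue, Thu, Sat): 7 × 3 = 21.
The 6 extra days are Sat, Sun, Mon, Tue, Wed, Thu — 3 of them qualify.
Total: 21 + 3 = 24.

24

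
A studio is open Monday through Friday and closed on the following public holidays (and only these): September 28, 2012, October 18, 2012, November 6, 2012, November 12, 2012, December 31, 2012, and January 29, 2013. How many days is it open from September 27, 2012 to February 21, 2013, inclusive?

100 business days

September 27, 2012 is a Thursday.
That's 148 days from start to end, counting both.
148 = 7 × 21 + 1, so there are 21 full weeks plus 1 extra day.
Each full week contributes 5 weekdays (Mon–Fri): 21 × 5 = 105.
The 1 extra day is Thursday — 1 of them qualifies.
Total: 105 + 1 = 106.
Holidays: September 28, 2012 (Fri); October 18, 2012 (Thu); November 6, 2012 (Tue); November 12, 2012 (Mon); December 31, 2012 (Mon); January 29, 2013 (Tue).
All 6 holidays fall on weekdays, so subtract 6.
Business days: 106 − 6 = 100.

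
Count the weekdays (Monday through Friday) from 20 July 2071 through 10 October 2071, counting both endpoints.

60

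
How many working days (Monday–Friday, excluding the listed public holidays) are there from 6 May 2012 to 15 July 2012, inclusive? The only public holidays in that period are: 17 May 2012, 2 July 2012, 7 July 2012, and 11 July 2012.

47

6 May 2012 is a Sunday.
The range spans 71 days (inclusive of both endpoints).
71 = 7 × 10 + 1, so there are 10 full weeks plus 1 extra day.
Each full week contributes 5 weekdays (Mon–Fri): 10 × 5 = 50.
The 1 extra day is Sun — none qualify.
Total: 50 + 0 = 50.
Holidays: 17 May 2012 (Thu); 2 July 2012 (Mon); 7 July 2012 (Sat); 11 July 2012 (Wed).
3 of the 4 holidays fall on weekdays; the rest are weekends and were already excluded.
Business days: 50 − 3 = 47.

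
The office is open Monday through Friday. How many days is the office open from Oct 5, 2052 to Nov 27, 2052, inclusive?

Oct 5, 2052 is a Saturday.
That's 54 days from start to end, counting both.
54 = 7 × 7 + 5, so there are 7 full weeks plus 5 extra days.
Each full week contributes 5 weekdays (Mon–Fri): 7 × 5 = 35.
The 5 extra days are Saturday, Sunday, Monday, Tuesday, Wednesday — 3 of them qualify.
Total: 35 + 3 = 38.

38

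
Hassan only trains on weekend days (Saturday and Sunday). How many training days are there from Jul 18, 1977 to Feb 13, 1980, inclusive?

268

Jul 18, 1977 is a Monday.
From Jul 18, 1977 to Feb 13, 1980 is 941 days inclusive.
941 = 7 × 134 + 3, so there are 134 full weeks plus 3 extra days.
Each full week contributes 2 weekend days (Sat, Sun): 134 × 2 = 268.
The 3 extra days are Monday, Tuesday, Wednesday — none qualify.
Total: 268 + 0 = 268.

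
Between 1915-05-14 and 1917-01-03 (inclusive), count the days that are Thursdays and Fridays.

1915-05-14 is a Friday.
The range spans 601 days (inclusive of both endpoints).
601 = 7 × 85 + 6, so there are 85 full weeks plus 6 extra days.
Each full week contributes 2 days from the set (Thu, Fri): 85 × 2 = 170.
The 6 extra days are Friday, Saturday, Sunday, Monday, Tuesday, Wednesday — 1 of them qualifies.
Total: 170 + 1 = 171.

171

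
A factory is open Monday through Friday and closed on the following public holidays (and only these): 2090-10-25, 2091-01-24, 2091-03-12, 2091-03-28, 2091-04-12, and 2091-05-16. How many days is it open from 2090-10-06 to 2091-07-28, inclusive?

205 business days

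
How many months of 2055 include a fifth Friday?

A month has five Fridays exactly when Friday falls within its first (length − 28) days.
Jan: 31 days, starts Fri → 5 of Fri, Sat, Sun ✓
Feb: 28 days, starts Mon → 5 of (none)
Mar: 31 days, starts Mon → 5 of Mon, Tue, Wed
Apr: 30 days, starts Thu → 5 of Thu, Fri ✓
May: 31 days, starts Sat → 5 of Sat, Sun, Mon
Jun: 30 days, starts Tue → 5 of Tue, Wed
Jul: 31 days, starts Thu → 5 of Thu, Fri, Sat ✓
Aug: 31 days, starts Sun → 5 of Sun, Mon, Tue
Sep: 30 days, starts Wed → 5 of Wed, Thu
Oct: 31 days, starts Fri → 5 of Fri, Sat, Sun ✓
Nov: 30 days, starts Mon → 5 of Mon, Tue
Dec: 31 days, starts Wed → 5 of Wed, Thu, Fri ✓
Months with five Fridays: Jan, Apr, Jul, Oct, Dec.

5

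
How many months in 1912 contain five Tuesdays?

5

A month has five Tuesdays exactly when Tuesday falls within its first (length − 28) days.
Jan: 31 days, starts Mon → 5 of Mon, Tue, Wed ✓
Feb: 29 days, starts Thu → 5 of Thu
Mar: 31 days, starts Fri → 5 of Fri, Sat, Sun
Apr: 30 days, starts Mon → 5 of Mon, Tue ✓
May: 31 days, starts Wed → 5 of Wed, Thu, Fri
Jun: 30 days, starts Sat → 5 of Sat, Sun
Jul: 31 days, starts Mon → 5 of Mon, Tue, Wed ✓
Aug: 31 days, starts Thu → 5 of Thu, Fri, Sat
Sep: 30 days, starts Sun → 5 of Sun, Mon
Oct: 31 days, starts Tue → 5 of Tue, Wed, Thu ✓
Nov: 30 days, starts Fri → 5 of Fri, Sat
Dec: 31 days, starts Sun → 5 of Sun, Mon, Tue ✓
Months with five Tuesdays: Jan, Apr, Jul, Oct, Dec.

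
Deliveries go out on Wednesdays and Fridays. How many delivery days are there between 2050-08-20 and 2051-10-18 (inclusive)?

2050-08-20 is a Saturday.
From 2050-08-20 to 2051-10-18 is 425 days inclusive.
425 = 7 × 60 + 5, so there are 60 full weeks plus 5 extra days.
Each full week contributes 2 days from the set (Wed, Fri): 60 × 2 = 120.
The 5 extra days are Sat, Sun, Mon, Tue, Wed — 1 of them qualifies.
Total: 120 + 1 = 121.

121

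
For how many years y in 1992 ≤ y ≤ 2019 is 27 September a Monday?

Day of week of September 27 in each year:
1992: Sun, 1993: Mon ✓, 1994: Tue, 1995: Wed, 1996: Fri, 1997: Sat, 1998: Sun, 1999: Mon ✓, 2000: Wed, 2001: Thu, 2002: Fri, 2003: Sat, 2004: Mon ✓, 2005: Tue, 2006: Wed, 2007: Thu, 2008: Sat, 2009: Sun, 2010: Mon ✓, 2011: Tue, 2012: Thu, 2013: Fri, 2014: Sat, 2015: Sun, 2016: Tue, 2017: Wed, 2018: Thu, 2019: Fri
Mondays: 1993, 1999, 2004, 2010.

4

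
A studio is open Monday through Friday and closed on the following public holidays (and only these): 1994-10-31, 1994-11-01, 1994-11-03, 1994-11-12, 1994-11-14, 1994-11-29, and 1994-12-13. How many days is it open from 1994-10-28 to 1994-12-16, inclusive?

30

1994-10-28 is a Friday.
That's 50 days from start to end, counting both.
50 = 7 × 7 + 1, so there are 7 full weeks plus 1 extra day.
Each full week contributes 5 weekdays (Mon–Fri): 7 × 5 = 35.
The 1 extra day is Fri — 1 of them qualifies.
Total: 35 + 1 = 36.
Holidays: 1994-10-31 (Mon); 1994-11-01 (Tue); 1994-11-03 (Thu); 1994-11-12 (Sat); 1994-11-14 (Mon); 1994-11-29 (Tue); 1994-12-13 (Tue).
6 of the 7 holidays fall on weekdays; the rest are weekends and were already excluded.
Business days: 36 − 6 = 30.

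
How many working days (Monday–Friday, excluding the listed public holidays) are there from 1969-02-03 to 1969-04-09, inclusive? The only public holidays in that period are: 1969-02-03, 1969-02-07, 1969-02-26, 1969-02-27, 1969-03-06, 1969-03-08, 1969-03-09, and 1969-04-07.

1969-02-03 is a Monday.
The range spans 66 days (inclusive of both endpoints).
66 = 7 × 9 + 3, so there are 9 full weeks plus 3 extra days.
Each full week contributes 5 weekdays (Mon–Fri): 9 × 5 = 45.
The 3 extra days are Mon, Tue, Wed — 3 of them qualify.
Total: 45 + 3 = 48.
Holidays: 1969-02-03 (Mon); 1969-02-07 (Fri); 1969-02-26 (Wed); 1969-02-27 (Thu); 1969-03-06 (Thu); 1969-03-08 (Sat); 1969-03-09 (Sun); 1969-04-07 (Mon).
6 of the 8 holidays fall on weekdays; the rest are weekends and were already excluded.
Business days: 48 − 6 = 42.

42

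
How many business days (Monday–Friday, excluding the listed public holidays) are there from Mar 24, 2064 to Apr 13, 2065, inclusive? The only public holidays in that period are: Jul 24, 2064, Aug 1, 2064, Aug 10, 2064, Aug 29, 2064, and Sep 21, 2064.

Mar 24, 2064 is a Monday.
That's 386 days from start to end, counting both.
386 = 7 × 55 + 1, so there are 55 full weeks plus 1 extra day.
Each full week contributes 5 weekdays (Mon–Fri): 55 × 5 = 275.
The 1 extra day is Monday — 1 of them qualifies.
Total: 275 + 1 = 276.
Holidays: Jul 24, 2064 (Thu); Aug 1, 2064 (Fri); Aug 10, 2064 (Sun); Aug 29, 2064 (Fri); Sep 21, 2064 (Sun).
3 of the 5 holidays fall on weekdays; the rest are weekends and were already excluded.
Business days: 276 − 3 = 273.

273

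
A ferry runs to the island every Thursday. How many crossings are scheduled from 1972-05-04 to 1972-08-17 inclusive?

16 Thursdays

1972-05-04 is a Thursday.
That's 106 days from start to end, counting both.
106 = 7 × 15 + 1, so there are 15 full weeks plus 1 extra day.
Each full week contributes one Thursday: 15 so far.
The 1 extra day is Thu — 1 of them qualifies.
Total: 15 + 1 = 16.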